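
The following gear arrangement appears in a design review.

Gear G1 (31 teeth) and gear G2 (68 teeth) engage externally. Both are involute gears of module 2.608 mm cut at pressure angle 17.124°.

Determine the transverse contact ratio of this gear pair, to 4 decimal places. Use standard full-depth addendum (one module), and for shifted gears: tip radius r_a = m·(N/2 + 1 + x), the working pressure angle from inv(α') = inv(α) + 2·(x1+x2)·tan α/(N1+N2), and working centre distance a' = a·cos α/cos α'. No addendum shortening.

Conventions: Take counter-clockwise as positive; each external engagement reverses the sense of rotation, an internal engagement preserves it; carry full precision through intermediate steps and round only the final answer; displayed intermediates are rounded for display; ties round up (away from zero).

1.8992

recognized (one external pair, fixed centres): single-mesh tooth geometry, m = 2.608, N1 = 31, N2 = 68
base radii: r_b1 = 38.631995, r_b2 = 84.741149
tip radii: r_a1 = 43.032000, r_a2 = 91.280000
no profile shift: α' = α, a' = a
action lengths: √(r_a1²−r_b1²) = 18.955791, √(r_a2²−r_b2²) = 33.926037
base pitch p_b = π·m·cos α = 7.830064
CR = (18.955791 + 33.926037 − 129.096000·sin 17.12400°)/7.830064 = 1.899182
contact ratio ≈ 1.8992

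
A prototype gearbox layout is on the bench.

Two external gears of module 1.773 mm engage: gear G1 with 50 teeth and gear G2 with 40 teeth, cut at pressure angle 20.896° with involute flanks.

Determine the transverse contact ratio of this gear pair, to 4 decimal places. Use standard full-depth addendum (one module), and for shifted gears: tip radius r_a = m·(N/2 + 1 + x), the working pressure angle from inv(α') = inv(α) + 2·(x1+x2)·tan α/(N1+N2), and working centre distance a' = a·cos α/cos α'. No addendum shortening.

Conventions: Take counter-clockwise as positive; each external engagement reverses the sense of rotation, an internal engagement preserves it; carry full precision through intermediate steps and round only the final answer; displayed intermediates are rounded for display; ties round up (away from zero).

1.6898

single-mesh involute tooth geometry (50T engaging 40T at module 1.773)
base radii: r_b1 = 41.409717, r_b2 = 33.127774
tip radii: r_a1 = 46.098000, r_a2 = 37.233000
no profile shift: α' = α, a' = a
action lengths: √(r_a1²−r_b1²) = 20.254899, √(r_a2²−r_b2²) = 16.995496
base pitch p_b = π·m·cos α = 5.203699
CR = (20.254899 + 16.995496 − 79.785000·sin 20.89600°)/5.203699 = 1.689809
contact ratio ≈ 1.6898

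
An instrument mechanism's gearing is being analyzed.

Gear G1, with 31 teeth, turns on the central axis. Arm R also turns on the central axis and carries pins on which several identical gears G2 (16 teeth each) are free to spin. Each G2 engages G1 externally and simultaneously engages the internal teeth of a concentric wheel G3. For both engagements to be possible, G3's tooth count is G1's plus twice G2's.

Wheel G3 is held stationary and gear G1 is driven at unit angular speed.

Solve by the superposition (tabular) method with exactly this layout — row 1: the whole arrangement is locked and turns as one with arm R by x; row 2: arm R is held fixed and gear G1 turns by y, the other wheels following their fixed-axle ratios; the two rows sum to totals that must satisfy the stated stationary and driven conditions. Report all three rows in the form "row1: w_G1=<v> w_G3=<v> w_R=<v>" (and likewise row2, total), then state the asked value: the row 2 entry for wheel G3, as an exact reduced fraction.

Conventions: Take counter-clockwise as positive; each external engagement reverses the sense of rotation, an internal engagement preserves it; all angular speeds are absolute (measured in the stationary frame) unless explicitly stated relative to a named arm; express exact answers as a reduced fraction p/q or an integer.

row1: w_G1=31/94 w_G3=31/94 w_R=31/94
row2: w_G1=63/94 w_G3=-31/94 w_R=0
total: w_G1=1 w_G3=0 w_R=31/94
asked value: -31/94

topology: planetary set — G1 31T / G2 16T / G3 63T, arm = carrier (Willis)
row 1 — lock + rotate with arm: ω_sun = ω_ring = ω_arm = x
row 2: sun turns y, ring = −(31/63)·y, arm 0
boundary: total ω_ring = x − (31/63)·y = 0 and total ω_sun = x + y = 1  ⇒  y = 63/94, x = 31/94
row 2 ring = −(31/63)·63/94 = -31/94
totals (row 1 + row 2): sun 31/94 + 63/94 = 1, ring 31/94 + (-31/94) = 0, arm 31/94 + 0 = 31/94
asked cell (row2, ring) = -31/94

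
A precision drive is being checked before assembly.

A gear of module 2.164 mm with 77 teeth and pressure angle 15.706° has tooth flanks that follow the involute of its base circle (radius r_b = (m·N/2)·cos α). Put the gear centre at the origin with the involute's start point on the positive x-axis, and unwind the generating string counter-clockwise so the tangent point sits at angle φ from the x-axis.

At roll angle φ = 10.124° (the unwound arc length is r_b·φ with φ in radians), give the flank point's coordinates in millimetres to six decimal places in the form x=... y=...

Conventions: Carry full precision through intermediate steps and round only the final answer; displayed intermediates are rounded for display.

topology: single-mesh involute geometry — m = 2.164, N = 77
pitch radius r_p = m·N/2 = 2.164·77/2 = 83.314000
base radius r_b = r_p·cos α = 83.314000·cos 15.706° = 80.203339
roll angle φ = 10.124° = 0.17669713 rad
x = r_b·(cos φ + φ·sin φ) = 81.445632
y = r_b·(sin φ − φ·cos φ) = 0.147029

x=81.445632 y=0.147029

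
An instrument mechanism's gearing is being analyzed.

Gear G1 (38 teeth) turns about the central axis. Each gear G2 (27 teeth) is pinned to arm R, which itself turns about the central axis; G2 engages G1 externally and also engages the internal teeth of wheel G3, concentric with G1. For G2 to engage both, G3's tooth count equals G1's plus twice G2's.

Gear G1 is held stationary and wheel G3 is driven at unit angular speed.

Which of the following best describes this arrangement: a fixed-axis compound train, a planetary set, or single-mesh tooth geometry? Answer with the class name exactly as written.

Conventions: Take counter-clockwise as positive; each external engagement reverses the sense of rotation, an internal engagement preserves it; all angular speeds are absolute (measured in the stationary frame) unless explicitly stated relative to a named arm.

planetary set

recognized (axles ride arm R): planetary set, 38/27/92 teeth
classification: planetary set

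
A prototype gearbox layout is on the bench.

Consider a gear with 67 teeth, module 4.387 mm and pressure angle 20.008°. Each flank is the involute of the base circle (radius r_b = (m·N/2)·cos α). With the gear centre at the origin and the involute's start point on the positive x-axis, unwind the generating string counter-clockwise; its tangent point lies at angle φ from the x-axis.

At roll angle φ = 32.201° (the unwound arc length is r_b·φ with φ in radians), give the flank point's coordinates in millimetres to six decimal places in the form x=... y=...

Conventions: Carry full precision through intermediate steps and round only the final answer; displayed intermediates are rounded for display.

topology: single-mesh involute geometry — m = 4.387, N = 67
pitch radius r_p = m·N/2 = 4.387·67/2 = 146.964500
base radius r_b = r_p·cos α = 146.964500·cos 20.008° = 138.094437
roll angle φ = 32.201° = 0.56201347 rad
x = r_b·(cos φ + φ·sin φ) = 158.211456
y = r_b·(sin φ − φ·cos φ) = 7.916169

x=158.211456 y=7.916169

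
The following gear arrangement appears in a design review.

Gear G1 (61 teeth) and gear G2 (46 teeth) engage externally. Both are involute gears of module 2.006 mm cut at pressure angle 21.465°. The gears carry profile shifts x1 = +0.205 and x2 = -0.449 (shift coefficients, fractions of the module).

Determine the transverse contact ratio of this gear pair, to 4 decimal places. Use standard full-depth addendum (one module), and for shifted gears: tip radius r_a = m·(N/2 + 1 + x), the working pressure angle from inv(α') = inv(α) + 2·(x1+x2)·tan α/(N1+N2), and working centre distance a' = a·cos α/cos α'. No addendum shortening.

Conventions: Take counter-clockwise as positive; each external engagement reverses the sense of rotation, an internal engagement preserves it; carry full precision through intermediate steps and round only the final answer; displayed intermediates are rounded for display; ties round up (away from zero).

1.7301

topology: single-mesh involute geometry — m = 2.006, 61T/46T pair
base radii: r_b1 = 56.939425, r_b2 = 42.937927
tip radii: r_a1 = 63.600230, r_a2 = 47.243306
inv(α') = inv(21.465°) + 2·(+0.205-0.449)·tan α/(61+46) = 0.01677676  ⇒  α' = 20.77650°
a' = a·cos α / cos α' = 107.3210·cos 21.465°/cos 20.77650° = 106.823981
action lengths: √(r_a1²−r_b1²) = 28.335333, √(r_a2²−r_b2²) = 19.704425
base pitch p_b = π·m·cos α = 5.864934
CR = (28.335333 + 19.704425 − 106.823981·sin 20.77650°)/5.864934 = 1.730077
contact ratio ≈ 1.7301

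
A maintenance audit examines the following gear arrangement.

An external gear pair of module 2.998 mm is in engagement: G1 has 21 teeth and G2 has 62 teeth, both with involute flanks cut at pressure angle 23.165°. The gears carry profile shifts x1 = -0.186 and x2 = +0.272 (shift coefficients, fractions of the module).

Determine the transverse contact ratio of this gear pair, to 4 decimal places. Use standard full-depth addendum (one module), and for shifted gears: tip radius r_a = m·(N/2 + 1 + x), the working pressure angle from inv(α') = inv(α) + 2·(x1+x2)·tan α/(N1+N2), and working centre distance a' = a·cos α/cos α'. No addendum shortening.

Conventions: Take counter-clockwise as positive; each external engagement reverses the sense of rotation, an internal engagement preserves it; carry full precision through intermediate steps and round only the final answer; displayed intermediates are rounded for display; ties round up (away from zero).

class = single-mesh tooth geometry [involute pair 21T × 62T, m = 2.998]
base radii: r_b1 = 28.941031, r_b2 = 85.444949
tip radii: r_a1 = 33.919372, r_a2 = 96.751456
inv(α') = inv(23.165°) + 2·(-0.186+0.272)·tan α/(21+62) = 0.02445882  ⇒  α' = 23.43885°
a' = a·cos α / cos α' = 124.4170·cos 23.165°/cos 23.43885° = 124.673393
action lengths: √(r_a1²−r_b1²) = 17.690125, √(r_a2²−r_b2²) = 45.387277
base pitch p_b = π·m·cos α = 8.659136
CR = (17.690125 + 45.387277 − 124.673393·sin 23.43885°)/8.659136 = 1.557436
contact ratio ≈ 1.5574

1.5574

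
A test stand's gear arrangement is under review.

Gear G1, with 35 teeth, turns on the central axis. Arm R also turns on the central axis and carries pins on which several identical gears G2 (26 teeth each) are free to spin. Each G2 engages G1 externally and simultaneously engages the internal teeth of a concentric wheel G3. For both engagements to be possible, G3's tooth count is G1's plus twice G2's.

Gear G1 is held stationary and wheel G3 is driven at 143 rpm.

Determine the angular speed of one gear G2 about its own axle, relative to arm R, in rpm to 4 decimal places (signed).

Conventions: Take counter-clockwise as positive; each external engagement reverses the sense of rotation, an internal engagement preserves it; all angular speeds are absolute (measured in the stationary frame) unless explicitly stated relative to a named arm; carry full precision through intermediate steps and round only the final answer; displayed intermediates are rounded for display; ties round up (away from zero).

+137.2746 rpm

class = planetary set [G3 = 35+2·26 = 87; Willis about the carrier]
normalise by the input: solve with ω_ring = 1, then scale by 143 rpm
ring teeth: 35 + 2·26 = 87
35(ω_sun−ω_arm) = −87(ω_ring−ω_arm),  ω_sun = 0, ω_ring = 1
35(0−ω_arm) = −87(1−ω_arm)  ⇒  122·ω_arm = 87  ⇒  ω_arm = 87/122
sun–planet mesh: 35·(0−87/122) = −26·(ω_p−ω_arm)  ⇒  ω_p−ω_arm = 3045/3172
scale: ω_p−ω_arm = 3045/3172 × 143 rpm = +137.2746 rpm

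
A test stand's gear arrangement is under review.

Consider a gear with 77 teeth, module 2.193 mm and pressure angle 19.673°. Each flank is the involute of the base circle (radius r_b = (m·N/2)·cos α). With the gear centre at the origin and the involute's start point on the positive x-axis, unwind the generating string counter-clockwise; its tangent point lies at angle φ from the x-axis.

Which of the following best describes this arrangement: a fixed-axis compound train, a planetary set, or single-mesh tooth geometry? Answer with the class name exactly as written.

single-mesh tooth geometry

single-mesh involute tooth geometry (77T wheel at module 2.193)
classification: single-mesh tooth geometry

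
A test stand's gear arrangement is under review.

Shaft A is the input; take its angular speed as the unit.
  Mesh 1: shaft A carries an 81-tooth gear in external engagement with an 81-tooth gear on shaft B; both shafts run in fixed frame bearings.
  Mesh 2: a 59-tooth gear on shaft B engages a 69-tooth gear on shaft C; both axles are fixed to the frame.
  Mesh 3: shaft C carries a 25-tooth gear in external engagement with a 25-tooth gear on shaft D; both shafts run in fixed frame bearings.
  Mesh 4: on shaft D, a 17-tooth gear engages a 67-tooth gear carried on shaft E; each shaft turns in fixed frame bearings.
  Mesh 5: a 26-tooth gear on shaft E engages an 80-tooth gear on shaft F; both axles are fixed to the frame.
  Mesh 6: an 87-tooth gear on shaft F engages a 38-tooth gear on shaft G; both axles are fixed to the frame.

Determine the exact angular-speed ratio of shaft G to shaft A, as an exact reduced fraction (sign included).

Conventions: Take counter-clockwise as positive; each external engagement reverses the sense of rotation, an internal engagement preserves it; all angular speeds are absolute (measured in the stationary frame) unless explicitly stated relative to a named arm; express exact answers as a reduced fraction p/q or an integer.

378131/2342320

class = fixed-axis compound train [6 meshes; 6 ratios multiply, 6 sense flips]
mesh 1 [81T→81T]: running ratio 1, sense −
mesh 2 [59T→69T]: running ratio 59/69, sense +
mesh 3 [25T→25T]: running ratio 59/69, sense −
mesh 4 [17T→67T]: running ratio 1003/4623, sense +
mesh 5 [26T→80T]: running ratio 13039/184920, sense −
mesh 6 [87T→38T]: running ratio 378131/2342320, sense +
ω_out/ω_in = 378131/2342320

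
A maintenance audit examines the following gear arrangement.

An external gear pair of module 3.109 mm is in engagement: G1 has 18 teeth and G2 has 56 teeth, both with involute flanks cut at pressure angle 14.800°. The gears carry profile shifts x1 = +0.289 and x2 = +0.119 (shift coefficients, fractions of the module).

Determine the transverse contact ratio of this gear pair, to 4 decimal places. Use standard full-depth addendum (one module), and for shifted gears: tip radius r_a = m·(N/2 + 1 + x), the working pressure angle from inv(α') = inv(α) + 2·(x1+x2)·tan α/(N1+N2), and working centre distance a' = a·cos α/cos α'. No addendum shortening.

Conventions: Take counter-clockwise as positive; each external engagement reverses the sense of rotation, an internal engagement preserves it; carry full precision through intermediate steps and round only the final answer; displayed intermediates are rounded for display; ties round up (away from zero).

1.7677

recognized (one external pair, fixed centres): single-mesh tooth geometry, m = 3.109, N1 = 18, N2 = 56
base radii: r_b1 = 27.052685, r_b2 = 84.163910
tip radii: r_a1 = 31.988501, r_a2 = 90.530971
inv(α') = inv(14.800°) + 2·(+0.289+0.119)·tan α/(18+56) = 0.00881613  ⇒  α' = 16.87111°
a' = a·cos α / cos α' = 115.0330·cos 14.800°/cos 16.87111° = 116.218643
action lengths: √(r_a1²−r_b1²) = 17.070923, √(r_a2²−r_b2²) = 33.351057
base pitch p_b = π·m·cos α = 9.443169
CR = (17.070923 + 33.351057 − 116.218643·sin 16.87111°)/9.443169 = 1.767736
contact ratio ≈ 1.7677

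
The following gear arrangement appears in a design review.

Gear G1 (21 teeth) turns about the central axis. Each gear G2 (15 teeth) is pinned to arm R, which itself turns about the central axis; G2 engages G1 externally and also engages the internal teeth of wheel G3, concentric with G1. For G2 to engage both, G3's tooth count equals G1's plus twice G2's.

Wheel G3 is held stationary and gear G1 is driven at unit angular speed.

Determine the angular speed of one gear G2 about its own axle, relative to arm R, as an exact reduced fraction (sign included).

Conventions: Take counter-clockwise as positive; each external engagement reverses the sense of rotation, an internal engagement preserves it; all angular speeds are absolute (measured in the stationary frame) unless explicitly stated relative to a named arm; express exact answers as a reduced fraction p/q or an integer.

-119/120

class = planetary set [G3 = 21+2·15 = 51; Willis about the carrier]
ring teeth: 21 + 2·15 = 51
21(ω_sun−ω_arm) = −51(ω_ring−ω_arm),  ω_ring = 0, ω_sun = 1
21(1−ω_arm) = −51(0−ω_arm)  ⇒  72·ω_arm = 21  ⇒  ω_arm = 7/24
sun–planet mesh: 21·(1−7/24) = −15·(ω_p−ω_arm)  ⇒  ω_p−ω_arm = -119/120
exact speed ratio = -119/120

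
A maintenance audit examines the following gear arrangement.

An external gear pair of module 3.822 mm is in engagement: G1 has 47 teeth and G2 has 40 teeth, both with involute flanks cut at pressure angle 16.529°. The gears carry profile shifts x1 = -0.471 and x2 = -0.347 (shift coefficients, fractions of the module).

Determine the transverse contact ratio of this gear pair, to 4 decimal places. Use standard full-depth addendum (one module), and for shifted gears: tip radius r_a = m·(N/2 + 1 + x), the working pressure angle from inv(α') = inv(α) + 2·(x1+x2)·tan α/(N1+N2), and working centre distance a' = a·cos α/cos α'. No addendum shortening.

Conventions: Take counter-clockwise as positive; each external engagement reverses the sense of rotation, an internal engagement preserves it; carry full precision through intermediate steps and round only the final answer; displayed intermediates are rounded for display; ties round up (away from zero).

2.5209

single-mesh involute tooth geometry (47T engaging 40T at module 3.822)
base radii: r_b1 = 86.105390, r_b2 = 73.281183
tip radii: r_a1 = 91.838838, r_a2 = 78.935766
inv(α') = inv(16.529°) + 2·(-0.471-0.347)·tan α/(47+40) = 0.00269813  ⇒  α' = 11.44253°
a' = a·cos α / cos α' = 166.2570·cos 16.529°/cos 11.44253° = 162.618754
action lengths: √(r_a1²−r_b1²) = 31.941103, √(r_a2²−r_b2²) = 29.338088
base pitch p_b = π·m·cos α = 11.510981
CR = (31.941103 + 29.338088 − 162.618754·sin 11.44253°)/11.510981 = 2.520904
contact ratio ≈ 2.5209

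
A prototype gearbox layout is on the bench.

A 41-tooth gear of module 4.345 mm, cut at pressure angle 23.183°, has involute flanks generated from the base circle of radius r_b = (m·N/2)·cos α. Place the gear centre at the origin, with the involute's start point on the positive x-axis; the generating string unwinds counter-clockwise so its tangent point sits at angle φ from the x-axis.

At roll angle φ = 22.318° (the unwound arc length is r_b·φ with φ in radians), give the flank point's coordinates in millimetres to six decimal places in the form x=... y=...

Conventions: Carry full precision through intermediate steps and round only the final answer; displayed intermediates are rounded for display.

class = single-mesh tooth geometry [base-circle involute, m = 4.345, 41T]
pitch radius r_p = m·N/2 = 4.345·41/2 = 89.072500
base radius r_b = r_p·cos α = 89.072500·cos 23.183° = 81.880090
roll angle φ = 22.318° = 0.38952258 rad
x = r_b·(cos φ + φ·sin φ) = 87.858190
y = r_b·(sin φ − φ·cos φ) = 1.588734

x=87.858190 y=1.588734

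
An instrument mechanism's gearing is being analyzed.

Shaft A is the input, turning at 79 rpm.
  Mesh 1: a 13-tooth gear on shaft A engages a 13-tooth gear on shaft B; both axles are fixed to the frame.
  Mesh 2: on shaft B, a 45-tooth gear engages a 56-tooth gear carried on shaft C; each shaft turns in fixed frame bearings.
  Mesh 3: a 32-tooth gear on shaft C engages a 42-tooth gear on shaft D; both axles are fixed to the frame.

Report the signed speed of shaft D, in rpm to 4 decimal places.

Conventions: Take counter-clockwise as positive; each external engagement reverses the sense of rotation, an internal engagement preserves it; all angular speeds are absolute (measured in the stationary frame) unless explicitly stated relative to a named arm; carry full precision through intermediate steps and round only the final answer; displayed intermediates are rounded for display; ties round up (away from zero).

3-mesh fixed-axis compound train (all bearings frame-fixed)
mesh 1 [13T→13T]: ω = 79.0000×13/13 = 79.0000 rpm, sense flips to −
mesh 2 [45T→56T]: ω = 79.0000×45/56 = 63.4821 rpm, sense flips to +
mesh 3 [32T→42T]: ω = 63.4821×32/42 = 48.3673 rpm, sense flips to −
signed output speed = -48.3673 rpm

-48.3673 rpm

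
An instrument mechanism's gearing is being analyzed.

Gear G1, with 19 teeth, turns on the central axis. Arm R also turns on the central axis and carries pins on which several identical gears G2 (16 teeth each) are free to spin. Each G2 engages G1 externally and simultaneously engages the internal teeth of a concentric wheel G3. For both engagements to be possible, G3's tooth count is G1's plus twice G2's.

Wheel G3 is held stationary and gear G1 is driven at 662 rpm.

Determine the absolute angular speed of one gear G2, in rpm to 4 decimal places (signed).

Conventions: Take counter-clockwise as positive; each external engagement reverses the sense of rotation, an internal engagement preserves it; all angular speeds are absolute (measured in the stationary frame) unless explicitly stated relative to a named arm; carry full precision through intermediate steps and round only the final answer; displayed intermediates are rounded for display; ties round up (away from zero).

class = planetary set [G3 = 19+2·16 = 51; Willis about the carrier]
normalise by the input: solve with ω_sun = 1, then scale by 662 rpm
ring teeth: 19 + 2·16 = 51
19(ω_sun−ω_arm) = −51(ω_ring−ω_arm),  ω_ring = 0, ω_sun = 1
19(1−ω_arm) = −51(0−ω_arm)  ⇒  70·ω_arm = 19  ⇒  ω_arm = 19/70
sun–planet mesh: 19·(1−19/70) = −16·(ω_p−ω_arm)  ⇒  ω_p−ω_arm = -969/1120
ω_p = 19/70 − 969/1120 = -19/32
scale: ω_p = -19/32 × 662 rpm = -393.0625 rpm

-393.0625 rpm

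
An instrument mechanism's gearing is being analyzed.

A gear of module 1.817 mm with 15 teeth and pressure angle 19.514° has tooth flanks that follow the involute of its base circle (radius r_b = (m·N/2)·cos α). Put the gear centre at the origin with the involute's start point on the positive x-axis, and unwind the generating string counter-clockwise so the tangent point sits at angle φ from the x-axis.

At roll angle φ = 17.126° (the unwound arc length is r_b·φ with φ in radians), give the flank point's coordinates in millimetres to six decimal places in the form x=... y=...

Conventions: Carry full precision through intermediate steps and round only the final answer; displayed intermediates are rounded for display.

class = single-mesh tooth geometry [base-circle involute, m = 1.817, 15T]
pitch radius r_p = m·N/2 = 1.817·15/2 = 13.627500
base radius r_b = r_p·cos α = 13.627500·cos 19.514° = 12.844735
roll angle φ = 17.126° = 0.29890509 rad
x = r_b·(cos φ + φ·sin φ) = 13.405784
y = r_b·(sin φ − φ·cos φ) = 0.113323

x=13.405784 y=0.113323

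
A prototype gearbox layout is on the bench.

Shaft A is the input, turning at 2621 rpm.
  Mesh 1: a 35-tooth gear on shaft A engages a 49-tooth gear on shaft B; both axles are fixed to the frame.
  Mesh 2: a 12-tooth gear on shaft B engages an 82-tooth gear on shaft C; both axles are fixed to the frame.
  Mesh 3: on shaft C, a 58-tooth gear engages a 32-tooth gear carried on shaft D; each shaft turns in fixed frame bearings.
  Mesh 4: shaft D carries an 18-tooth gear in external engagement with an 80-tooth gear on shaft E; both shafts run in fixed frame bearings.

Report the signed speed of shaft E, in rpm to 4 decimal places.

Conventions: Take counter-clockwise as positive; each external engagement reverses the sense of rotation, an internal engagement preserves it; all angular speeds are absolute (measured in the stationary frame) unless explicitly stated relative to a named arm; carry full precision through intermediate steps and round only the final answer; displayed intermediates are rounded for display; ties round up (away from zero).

topology: fixed-axis compound train — 4 meshes, A→E
mesh 1 [35T→49T]: ω = 2621.0000×35/49 = 1872.1429 rpm, sense flips to −
mesh 2 [12T→82T]: ω = 1872.1429×12/82 = 273.9721 rpm, sense flips to +
mesh 3 [58T→32T]: ω = 273.9721×58/32 = 496.5745 rpm, sense flips to −
mesh 4 [18T→80T]: ω = 496.5745×18/80 = 111.7293 rpm, sense flips to +
signed output speed = +111.7293 rpm

+111.7293 rpm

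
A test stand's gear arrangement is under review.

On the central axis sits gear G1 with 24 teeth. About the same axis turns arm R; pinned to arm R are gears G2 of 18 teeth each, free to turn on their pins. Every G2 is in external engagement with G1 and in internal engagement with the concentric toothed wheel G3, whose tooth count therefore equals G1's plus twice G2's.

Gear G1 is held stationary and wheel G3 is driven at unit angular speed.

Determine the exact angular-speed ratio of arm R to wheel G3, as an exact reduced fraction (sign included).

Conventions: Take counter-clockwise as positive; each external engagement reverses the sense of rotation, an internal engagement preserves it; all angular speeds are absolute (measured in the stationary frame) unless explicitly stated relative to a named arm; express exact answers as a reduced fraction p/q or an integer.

topology: planetary set — G1 24T / G2 18T / G3 60T, arm = carrier (Willis)
ring teeth: 24 + 2·18 = 60
24(ω_sun−ω_arm) = −60(ω_ring−ω_arm),  ω_sun = 0, ω_ring = 1
24(0−ω_arm) = −60(1−ω_arm)  ⇒  84·ω_arm = 60  ⇒  ω_arm = 5/7
ω_out/ω_in = 5/7

5/7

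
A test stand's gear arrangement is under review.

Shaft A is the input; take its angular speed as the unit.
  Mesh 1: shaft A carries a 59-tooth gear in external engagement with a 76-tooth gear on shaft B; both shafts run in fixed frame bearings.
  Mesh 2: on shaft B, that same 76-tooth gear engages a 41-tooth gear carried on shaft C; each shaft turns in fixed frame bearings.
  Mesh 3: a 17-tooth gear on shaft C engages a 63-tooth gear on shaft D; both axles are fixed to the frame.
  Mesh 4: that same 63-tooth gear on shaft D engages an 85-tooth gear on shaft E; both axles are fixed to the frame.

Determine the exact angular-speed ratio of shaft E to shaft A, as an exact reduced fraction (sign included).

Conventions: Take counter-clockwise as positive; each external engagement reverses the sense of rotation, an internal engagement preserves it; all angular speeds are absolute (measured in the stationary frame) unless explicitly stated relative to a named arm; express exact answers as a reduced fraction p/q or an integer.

59/205

class = fixed-axis compound train [4 meshes; 4 ratios multiply, 4 sense flips]
mesh 1 [59T→76T]: running ratio 59/76, sense −
mesh 2 [76T→41T]: running ratio 59/41, sense +
mesh 3 [17T→63T]: running ratio 1003/2583, sense −
mesh 4 [63T→85T]: running ratio 59/205, sense +
ω_out/ω_in = 59/205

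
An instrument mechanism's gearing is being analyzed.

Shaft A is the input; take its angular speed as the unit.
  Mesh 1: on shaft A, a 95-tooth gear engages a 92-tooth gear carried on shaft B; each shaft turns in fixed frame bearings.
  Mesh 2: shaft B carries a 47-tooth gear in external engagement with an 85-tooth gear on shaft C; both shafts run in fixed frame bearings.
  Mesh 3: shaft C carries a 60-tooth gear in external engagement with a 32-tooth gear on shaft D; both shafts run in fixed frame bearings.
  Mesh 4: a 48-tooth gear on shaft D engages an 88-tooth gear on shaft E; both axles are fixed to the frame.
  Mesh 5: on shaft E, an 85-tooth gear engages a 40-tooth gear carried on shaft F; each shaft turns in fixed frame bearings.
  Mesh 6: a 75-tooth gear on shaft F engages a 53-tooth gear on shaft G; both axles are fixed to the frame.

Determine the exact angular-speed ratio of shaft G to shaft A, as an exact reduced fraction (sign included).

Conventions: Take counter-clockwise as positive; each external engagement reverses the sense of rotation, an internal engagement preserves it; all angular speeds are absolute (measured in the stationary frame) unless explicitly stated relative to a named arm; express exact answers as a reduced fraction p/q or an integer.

class = fixed-axis compound train [6 meshes; 6 ratios multiply, 6 sense flips]
mesh 1 [95T→92T]: running ratio 95/92, sense −
mesh 2 [47T→85T]: running ratio 893/1564, sense +
mesh 3 [60T→32T]: running ratio 13395/12512, sense −
mesh 4 [48T→88T]: running ratio 40185/68816, sense +
mesh 5 [85T→40T]: running ratio 40185/32384, sense −
mesh 6 [75T→53T]: running ratio 3013875/1716352, sense +
ω_out/ω_in = 3013875/1716352

3013875/1716352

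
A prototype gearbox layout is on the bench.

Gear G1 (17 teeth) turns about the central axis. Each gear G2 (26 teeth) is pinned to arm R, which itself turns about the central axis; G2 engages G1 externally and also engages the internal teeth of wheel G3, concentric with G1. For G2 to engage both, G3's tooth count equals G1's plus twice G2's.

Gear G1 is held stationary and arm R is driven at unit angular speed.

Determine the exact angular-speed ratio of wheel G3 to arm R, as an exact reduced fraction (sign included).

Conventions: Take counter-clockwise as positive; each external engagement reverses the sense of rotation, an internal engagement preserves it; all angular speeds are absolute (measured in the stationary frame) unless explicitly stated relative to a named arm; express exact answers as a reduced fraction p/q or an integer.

class = planetary set [G3 = 17+2·26 = 69; Willis about the carrier]
ring teeth: 17 + 2·26 = 69
17(ω_sun−ω_arm) = −69(ω_ring−ω_arm),  ω_sun = 0, ω_arm = 1
ω_ring = 1 − (17/69)(0−1) = 86/69
ω_out/ω_in = 86/69

86/69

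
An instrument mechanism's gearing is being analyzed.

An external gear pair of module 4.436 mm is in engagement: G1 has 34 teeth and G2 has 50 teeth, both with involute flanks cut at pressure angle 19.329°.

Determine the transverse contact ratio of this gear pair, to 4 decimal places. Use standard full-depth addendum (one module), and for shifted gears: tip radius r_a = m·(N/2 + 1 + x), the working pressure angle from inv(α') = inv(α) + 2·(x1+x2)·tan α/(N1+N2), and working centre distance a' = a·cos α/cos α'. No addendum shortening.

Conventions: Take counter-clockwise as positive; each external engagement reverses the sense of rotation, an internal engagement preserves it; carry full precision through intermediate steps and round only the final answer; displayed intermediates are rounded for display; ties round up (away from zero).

single-mesh involute tooth geometry (34T engaging 50T at module 4.436)
base radii: r_b1 = 71.161293, r_b2 = 104.648960
tip radii: r_a1 = 79.848000, r_a2 = 115.336000
no profile shift: α' = α, a' = a
action lengths: √(r_a1²−r_b1²) = 36.218414, √(r_a2²−r_b2²) = 48.486989
base pitch p_b = π·m·cos α = 13.150576
CR = (36.218414 + 48.486989 − 186.312000·sin 19.32900°)/13.150576 = 1.751833
contact ratio ≈ 1.7518

1.7518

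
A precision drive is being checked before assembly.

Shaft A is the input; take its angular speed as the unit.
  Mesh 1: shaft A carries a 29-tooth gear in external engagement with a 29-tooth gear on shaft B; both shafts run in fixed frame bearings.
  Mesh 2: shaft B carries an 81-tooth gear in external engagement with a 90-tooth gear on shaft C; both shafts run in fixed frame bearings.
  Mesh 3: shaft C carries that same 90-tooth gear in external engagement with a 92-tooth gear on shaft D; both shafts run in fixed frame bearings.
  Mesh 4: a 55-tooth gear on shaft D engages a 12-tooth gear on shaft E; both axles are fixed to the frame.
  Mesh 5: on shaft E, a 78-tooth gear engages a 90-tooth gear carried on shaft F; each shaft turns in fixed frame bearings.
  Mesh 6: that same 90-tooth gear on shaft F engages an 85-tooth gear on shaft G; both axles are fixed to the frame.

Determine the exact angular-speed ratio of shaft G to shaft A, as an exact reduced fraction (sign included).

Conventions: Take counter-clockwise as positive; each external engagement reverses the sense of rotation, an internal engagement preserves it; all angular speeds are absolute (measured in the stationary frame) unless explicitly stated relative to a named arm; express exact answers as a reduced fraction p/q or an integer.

11583/3128

class = fixed-axis compound train [6 meshes; 6 ratios multiply, 6 sense flips]
mesh 1 [29T→29T]: running ratio 1, sense −
mesh 2 [81T→90T]: running ratio 9/10, sense +
mesh 3 [90T→92T]: running ratio 81/92, sense −
mesh 4 [55T→12T]: running ratio 1485/368, sense +
mesh 5 [78T→90T]: running ratio 1287/368, sense −
mesh 6 [90T→85T]: running ratio 11583/3128, sense +
ω_out/ω_in = 11583/3128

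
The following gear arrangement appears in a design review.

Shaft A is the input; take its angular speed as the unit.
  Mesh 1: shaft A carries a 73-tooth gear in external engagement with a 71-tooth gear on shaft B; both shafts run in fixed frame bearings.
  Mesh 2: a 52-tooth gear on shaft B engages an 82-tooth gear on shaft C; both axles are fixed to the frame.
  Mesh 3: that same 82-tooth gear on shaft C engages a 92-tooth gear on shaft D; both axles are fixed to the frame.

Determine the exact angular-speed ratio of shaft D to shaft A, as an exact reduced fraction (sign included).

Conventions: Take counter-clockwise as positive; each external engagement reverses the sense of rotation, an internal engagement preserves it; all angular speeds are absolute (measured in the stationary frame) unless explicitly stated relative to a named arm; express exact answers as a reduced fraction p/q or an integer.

-949/1633

class = fixed-axis compound train [3 meshes; 3 ratios multiply, 3 sense flips]
mesh 1 [73T→71T]: running ratio 73/71, sense −
mesh 2 [52T→82T]: running ratio 1898/2911, sense +
mesh 3 [82T→92T]: running ratio 949/1633, sense −
ω_out/ω_in = -949/1633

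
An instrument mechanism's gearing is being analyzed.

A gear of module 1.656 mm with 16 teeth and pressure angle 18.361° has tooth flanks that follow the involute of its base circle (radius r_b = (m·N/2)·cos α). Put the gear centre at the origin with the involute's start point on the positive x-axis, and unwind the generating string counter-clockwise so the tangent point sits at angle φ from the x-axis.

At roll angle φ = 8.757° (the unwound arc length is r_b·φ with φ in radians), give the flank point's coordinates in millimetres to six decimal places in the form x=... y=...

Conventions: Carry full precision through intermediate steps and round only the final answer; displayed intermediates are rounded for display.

class = single-mesh tooth geometry [base-circle involute, m = 1.656, 16T]
pitch radius r_p = m·N/2 = 1.656·16/2 = 13.248000
base radius r_b = r_p·cos α = 13.248000·cos 18.361° = 12.573553
roll angle φ = 8.757° = 0.15283848 rad
x = r_b·(cos φ + φ·sin φ) = 12.719553
y = r_b·(sin φ − φ·cos φ) = 0.014929

x=12.719553 y=0.014929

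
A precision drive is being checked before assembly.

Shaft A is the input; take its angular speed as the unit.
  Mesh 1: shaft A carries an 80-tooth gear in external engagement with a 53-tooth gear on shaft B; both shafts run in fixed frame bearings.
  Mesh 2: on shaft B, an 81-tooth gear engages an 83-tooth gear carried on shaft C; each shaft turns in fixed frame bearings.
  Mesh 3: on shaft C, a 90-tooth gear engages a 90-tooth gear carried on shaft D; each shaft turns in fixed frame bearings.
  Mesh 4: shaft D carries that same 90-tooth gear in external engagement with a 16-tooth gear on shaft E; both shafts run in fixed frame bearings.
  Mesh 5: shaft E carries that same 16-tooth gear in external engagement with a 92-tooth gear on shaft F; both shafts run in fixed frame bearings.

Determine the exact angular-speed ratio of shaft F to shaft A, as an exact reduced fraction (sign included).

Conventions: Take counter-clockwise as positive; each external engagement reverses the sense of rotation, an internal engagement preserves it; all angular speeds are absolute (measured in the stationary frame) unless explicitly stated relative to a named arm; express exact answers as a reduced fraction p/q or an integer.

class = fixed-axis compound train [5 meshes; 5 ratios multiply, 5 sense flips]
mesh 1 [80T→53T]: running ratio 80/53, sense −
mesh 2 [81T→83T]: running ratio 6480/4399, sense +
mesh 3 [90T→90T]: running ratio 6480/4399, sense −
mesh 4 [90T→16T]: running ratio 36450/4399, sense +
mesh 5 [16T→92T]: running ratio 145800/101177, sense −
ω_out/ω_in = -145800/101177

-145800/101177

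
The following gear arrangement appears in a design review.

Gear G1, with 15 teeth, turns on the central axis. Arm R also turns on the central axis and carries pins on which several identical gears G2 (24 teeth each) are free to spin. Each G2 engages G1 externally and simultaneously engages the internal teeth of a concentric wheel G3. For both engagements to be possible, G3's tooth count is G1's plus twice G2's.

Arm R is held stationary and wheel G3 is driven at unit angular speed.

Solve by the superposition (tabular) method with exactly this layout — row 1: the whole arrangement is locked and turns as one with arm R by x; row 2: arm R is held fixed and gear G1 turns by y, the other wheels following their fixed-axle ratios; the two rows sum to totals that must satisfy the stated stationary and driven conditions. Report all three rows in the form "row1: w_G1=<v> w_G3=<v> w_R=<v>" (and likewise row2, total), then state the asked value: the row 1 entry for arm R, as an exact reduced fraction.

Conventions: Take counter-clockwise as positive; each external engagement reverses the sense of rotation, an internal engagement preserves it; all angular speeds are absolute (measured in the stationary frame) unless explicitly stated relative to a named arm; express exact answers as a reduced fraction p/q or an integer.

row1: w_G1=0 w_G3=0 w_R=0
row2: w_G1=-21/5 w_G3=1 w_R=0
total: w_G1=-21/5 w_G3=1 w_R=0
asked value: 0

recognized (axles ride arm R): planetary set, 15/24/63 teeth
row 1: whole set turns with the arm by x
superposition row 2 [arm held]: sun y, ring −(15/63)·y, arm 0
boundary: total ω_arm = x = 0 and total ω_ring = x − (15/63)·y = 1  ⇒  y = -21/5, x = 0
row 2 ring = −(15/63)·(-21/5) = 1
totals (row 1 + row 2): sun 0 + (-21/5) = -21/5, ring 0 + 1 = 1, arm 0 + 0 = 0
asked cell (row1, arm) = 0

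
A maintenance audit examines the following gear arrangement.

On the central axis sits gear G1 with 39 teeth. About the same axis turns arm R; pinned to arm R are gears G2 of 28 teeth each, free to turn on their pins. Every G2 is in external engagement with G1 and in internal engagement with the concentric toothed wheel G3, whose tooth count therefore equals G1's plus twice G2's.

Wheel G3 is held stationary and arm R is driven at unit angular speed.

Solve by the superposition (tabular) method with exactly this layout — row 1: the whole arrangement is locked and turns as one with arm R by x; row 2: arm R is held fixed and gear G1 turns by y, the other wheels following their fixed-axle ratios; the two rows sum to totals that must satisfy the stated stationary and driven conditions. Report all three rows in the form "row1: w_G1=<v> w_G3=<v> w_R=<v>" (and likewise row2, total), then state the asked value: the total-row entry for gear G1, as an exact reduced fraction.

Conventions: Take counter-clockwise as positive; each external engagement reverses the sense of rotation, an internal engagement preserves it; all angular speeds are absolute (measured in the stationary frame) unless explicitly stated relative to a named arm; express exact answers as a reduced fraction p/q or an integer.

recognized (axles ride arm R): planetary set, 39/28/95 teeth
row 1 (train locked, turned with arm): all members turn x
superposition row 2 [arm held]: sun y, ring −(39/95)·y, arm 0
boundary: total ω_ring = x − (39/95)·y = 0 and total ω_arm = x = 1  ⇒  y = 95/39, x = 1
row 2 ring = −(39/95)·95/39 = -1
totals (row 1 + row 2): sun 1 + 95/39 = 134/39, ring 1 + (-1) = 0, arm 1 + 0 = 1
asked cell (total, sun) = 134/39

row1: w_G1=1 w_G3=1 w_R=1
row2: w_G1=95/39 w_G3=-1 w_R=0
total: w_G1=134/39 w_G3=0 w_R=1
asked value: 134/39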